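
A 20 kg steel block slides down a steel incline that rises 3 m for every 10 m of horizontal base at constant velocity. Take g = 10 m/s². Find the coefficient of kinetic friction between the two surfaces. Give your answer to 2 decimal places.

0.30

At constant velocity the net force along the incline is zero: mg sin 16.70° = μ mg cos 16.70°.
So μ = tan 16.70° = 0.2873 / 0.9578 = 0.3000.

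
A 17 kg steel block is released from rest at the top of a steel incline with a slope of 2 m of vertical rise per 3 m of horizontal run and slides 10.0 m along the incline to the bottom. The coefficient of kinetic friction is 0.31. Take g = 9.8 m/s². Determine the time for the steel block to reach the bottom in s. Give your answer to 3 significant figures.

2.62 s

The weight component along the incline is mg sin 33.69° = 92.413 N and the normal force is N = mg cos 33.69° = 138.620 N.
Friction up the slope is f = μN = 0.31 × 138.620 = 42.972 N, so the net downslope force is 92.413 − 42.972 = 49.441 N and a = 49.441 / 17 = 2.9083 m/s².
Starting from rest, L = ½at², so t = √(2L/a) = √(2 × 10.0 / 2.9083) = 2.6224 s.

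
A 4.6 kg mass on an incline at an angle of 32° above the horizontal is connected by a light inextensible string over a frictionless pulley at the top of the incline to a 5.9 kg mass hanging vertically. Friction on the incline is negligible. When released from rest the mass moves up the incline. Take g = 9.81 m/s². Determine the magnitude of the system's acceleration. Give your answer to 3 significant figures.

3.23 m/s²

For the mass on the incline: the weight component along the slope is m₁g sin 32° = 4.6 × 9.81 × 0.5299 = 23.912 N and the normal force is N = m₁g cos 32° = 38.269 N.
Newton's second law for the mass (up-slope positive): T − 23.912 = 4.6 a. For the hanging mass (downward positive): 5.9 × 9.81 − T = 5.9 a.
Adding the two equations eliminates T: 33.967 = 10.5 a, so a = 3.2350 m/s².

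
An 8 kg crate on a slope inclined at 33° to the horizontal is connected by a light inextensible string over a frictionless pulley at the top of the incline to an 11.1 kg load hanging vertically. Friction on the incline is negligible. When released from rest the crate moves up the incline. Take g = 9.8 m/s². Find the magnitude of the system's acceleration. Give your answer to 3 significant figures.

3.46 m/s²

For the crate on the incline: the weight component along the slope is m₁g sin 33° = 8 × 9.8 × 0.5446 = 42.697 N and the normal force is N = m₁g cos 33° = 65.752 N.
Newton's second law for the crate (up-slope positive): T − 42.697 = 8 a. For the hanging load (downward positive): 11.1 × 9.8 − T = 11.1 a.
Adding the two equations eliminates T: 66.083 = 19.1 a, so a = 3.4598 m/s².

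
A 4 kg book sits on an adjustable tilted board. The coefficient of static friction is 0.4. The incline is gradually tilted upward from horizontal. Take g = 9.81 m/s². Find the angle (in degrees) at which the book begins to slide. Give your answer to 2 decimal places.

At the threshold of sliding, static friction is at its maximum μ_s N and exactly balances the weight component along the incline: mg sin θ = μ_s mg cos θ.
Hence tan θ = μ_s = 0.4, so θ = arctan(0.4) = 21.8014°.

21.80°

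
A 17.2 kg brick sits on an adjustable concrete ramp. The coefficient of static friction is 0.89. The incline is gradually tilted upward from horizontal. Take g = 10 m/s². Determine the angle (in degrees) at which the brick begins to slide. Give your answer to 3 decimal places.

At the threshold of sliding, static friction is at its maximum μ_s N and exactly balances the weight component along the incline: mg sin θ = μ_s mg cos θ.
Hence tan θ = μ_s = 0.89, so θ = arctan(0.89) = 41.6691°.

41.669°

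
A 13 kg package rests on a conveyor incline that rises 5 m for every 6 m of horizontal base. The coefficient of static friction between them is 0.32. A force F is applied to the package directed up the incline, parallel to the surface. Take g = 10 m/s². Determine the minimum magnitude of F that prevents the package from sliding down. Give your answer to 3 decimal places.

The normal force is N = mg cos 39.81° = 99.869 N. With F at its minimum the package is on the verge of sliding down, so static friction is at its maximum μ_s N = 0.32 × 99.869 = 31.958 N and acts up the slope.
Equilibrium along the incline: F + μ_s N = mg sin 39.81°, so F = 83.224 − 31.958 = 51.266 N.

51.266 N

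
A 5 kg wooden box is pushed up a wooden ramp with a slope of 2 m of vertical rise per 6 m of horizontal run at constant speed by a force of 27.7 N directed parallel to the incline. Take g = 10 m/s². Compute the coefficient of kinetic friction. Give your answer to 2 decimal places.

0.25

At constant speed ΣF = 0 along the incline. The applied 27.7 N acts up the slope; the weight component mg sin 18.43° = 15.811 N and kinetic friction μN both act down the slope.
So 27.7 = 15.811 + μ × 47.434, giving μ = (27.7 − 15.811) / 47.434 = 0.2506.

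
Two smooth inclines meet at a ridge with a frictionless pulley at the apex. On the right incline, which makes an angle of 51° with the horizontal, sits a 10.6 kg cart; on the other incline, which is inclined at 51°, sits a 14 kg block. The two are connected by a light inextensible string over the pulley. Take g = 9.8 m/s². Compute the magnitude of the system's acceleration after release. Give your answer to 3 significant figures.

Resolve each weight along its own incline: the 10.6 kg mass has component 10.6 × 9.8 × sin 51° = 80.730 N down its slope, and the 14 kg mass has 14 × 9.8 × sin 51° = 106.624 N down its slope.
The 14 kg side's 106.624 N exceeds the other side's 80.730 N, so that mass slides down and the 10.6 kg mass slides up. Taking that direction as positive, Newton's second law for the whole system gives 106.624 − 80.730 = (10.6 + 14) a, so a = 25.894 / 24.6 = 1.0526 m/s².

1.05 m/s²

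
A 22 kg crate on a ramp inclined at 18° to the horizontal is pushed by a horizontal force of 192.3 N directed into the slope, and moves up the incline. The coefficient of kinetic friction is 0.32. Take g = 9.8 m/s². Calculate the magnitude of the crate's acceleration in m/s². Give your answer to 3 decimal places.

1.438 m/s²

The horizontal push has components F cos 18° = 192.3 × 0.9511 = 182.897 N up the incline and F sin 18° = 192.3 × 0.3090 = 59.421 N pressing into the surface.
The normal force is therefore N = mg cos 18° + F sin 18° = 205.057 + 59.421 = 264.478 N, and kinetic friction down the slope is μN = 0.32 × 264.478 = 84.633 N.
Along the incline: F cos 18° − mg sin 18° − μN = ma, so 182.897 − 66.620 − 84.633 = 22 a, giving a = 1.4384 m/s².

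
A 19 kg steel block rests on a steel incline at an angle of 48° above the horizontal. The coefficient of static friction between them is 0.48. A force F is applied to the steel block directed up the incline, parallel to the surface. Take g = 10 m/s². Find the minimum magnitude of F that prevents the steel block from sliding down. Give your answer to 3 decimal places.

The normal force is N = mg cos 48° = 127.135 N. With F at its minimum the steel block is on the verge of sliding down, so static friction is at its maximum μ_s N = 0.48 × 127.135 = 61.025 N and acts up the slope.
Equilibrium along the incline: F + μ_s N = mg sin 48°, so F = 141.198 − 61.025 = 80.173 N.

80.173 N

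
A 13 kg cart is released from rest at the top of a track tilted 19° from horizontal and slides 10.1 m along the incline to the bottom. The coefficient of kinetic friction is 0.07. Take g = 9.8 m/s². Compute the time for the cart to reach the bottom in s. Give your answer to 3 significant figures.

2.82 s

The weight component along the incline is mg sin 19° = 41.477 N and the normal force is N = mg cos 19° = 120.459 N.
Friction up the slope is f = μN = 0.07 × 120.459 = 8.432 N, so the net downslope force is 41.477 − 8.432 = 33.045 N and a = 33.045 / 13 = 2.5419 m/s².
Starting from rest, L = ½at², so t = √(2L/a) = √(2 × 10.1 / 2.5419) = 2.8190 s.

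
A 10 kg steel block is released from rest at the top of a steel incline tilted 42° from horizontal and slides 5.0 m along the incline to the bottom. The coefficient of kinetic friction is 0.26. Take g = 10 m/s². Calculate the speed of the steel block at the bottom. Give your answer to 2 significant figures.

6.9 m/s

The weight component along the incline is mg sin 42° = 66.913 N and the normal force is N = mg cos 42° = 74.314 N.
Friction up the slope is f = μN = 0.26 × 74.314 = 19.322 N, so the net downslope force is 66.913 − 19.322 = 47.591 N and a = 47.591 / 10 = 4.7591 m/s².
Starting from rest over a distance of 5.0 m, v² = 2aL = 2 × 4.7591 × 5.0 = 47.5910, so v = 6.8986 m/s.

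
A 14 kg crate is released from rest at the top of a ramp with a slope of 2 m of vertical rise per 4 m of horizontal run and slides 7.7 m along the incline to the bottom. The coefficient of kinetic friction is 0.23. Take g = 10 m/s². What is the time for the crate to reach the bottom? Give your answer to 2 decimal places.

2.53 s

The weight component along the incline is mg sin 26.57° = 62.610 N and the normal force is N = mg cos 26.57° = 125.220 N.
Friction up the slope is f = μN = 0.23 × 125.220 = 28.801 N, so the net downslope force is 62.610 − 28.801 = 33.809 N and a = 33.809 / 14 = 2.4149 m/s².
Starting from rest, L = ½at², so t = √(2L/a) = √(2 × 7.7 / 2.4149) = 2.5253 s.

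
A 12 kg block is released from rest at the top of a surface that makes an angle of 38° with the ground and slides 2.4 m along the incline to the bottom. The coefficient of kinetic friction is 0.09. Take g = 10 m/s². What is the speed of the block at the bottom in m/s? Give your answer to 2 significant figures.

5.1 m/s

The weight component along the incline is mg sin 38° = 73.879 N and the normal force is N = mg cos 38° = 94.561 N.
Friction up the slope is f = μN = 0.09 × 94.561 = 8.510 N, so the net downslope force is 73.879 − 8.510 = 65.369 N and a = 65.369 / 12 = 5.4474 m/s².
Starting from rest over a distance of 2.4 m, v² = 2aL = 2 × 5.4474 × 2.4 = 26.1475, so v = 5.1135 m/s.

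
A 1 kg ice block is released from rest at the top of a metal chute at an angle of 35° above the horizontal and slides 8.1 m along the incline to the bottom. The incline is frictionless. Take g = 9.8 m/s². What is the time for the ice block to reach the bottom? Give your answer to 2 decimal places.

1.70 s

The weight component along the incline is mg sin 35° = 5.621 N and the normal force is N = mg cos 35° = 8.028 N.
With no friction, a = g sin 35° = 5.6210 m/s².
Starting from rest, L = ½at², so t = √(2L/a) = √(2 × 8.1 / 5.6210) = 1.6977 s.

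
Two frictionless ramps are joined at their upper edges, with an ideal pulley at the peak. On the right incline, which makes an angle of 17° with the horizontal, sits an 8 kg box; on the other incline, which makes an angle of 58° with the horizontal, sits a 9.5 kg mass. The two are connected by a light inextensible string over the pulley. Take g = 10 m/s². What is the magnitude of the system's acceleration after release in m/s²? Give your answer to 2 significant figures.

3.3 m/s²

Resolve each weight along its own incline: the 8 kg mass has component 8 × 10 × sin 17° = 23.390 N down its slope, and the 9.5 kg mass has 9.5 × 10 × sin 58° = 80.565 N down its slope.
The 9.5 kg side's 80.565 N exceeds the other side's 23.390 N, so that mass slides down and the 8 kg mass slides up. Taking that direction as positive, Newton's second law for the whole system gives 80.565 − 23.390 = (8 + 9.5) a, so a = 57.175 / 17.5 = 3.2671 m/s².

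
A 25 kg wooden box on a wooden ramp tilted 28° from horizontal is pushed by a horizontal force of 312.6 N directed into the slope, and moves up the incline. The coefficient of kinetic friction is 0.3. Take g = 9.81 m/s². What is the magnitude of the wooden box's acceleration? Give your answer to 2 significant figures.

The horizontal push has components F cos 28° = 312.6 × 0.8829 = 275.995 N up the incline and F sin 28° = 312.6 × 0.4695 = 146.766 N pressing into the surface.
The normal force is therefore N = mg cos 28° + F sin 28° = 216.531 + 146.766 = 363.297 N, and kinetic friction down the slope is μN = 0.3 × 363.297 = 108.989 N.
Along the incline: F cos 28° − mg sin 28° − μN = ma, so 275.995 − 115.145 − 108.989 = 25 a, giving a = 2.0744 m/s².

2.1 m/s²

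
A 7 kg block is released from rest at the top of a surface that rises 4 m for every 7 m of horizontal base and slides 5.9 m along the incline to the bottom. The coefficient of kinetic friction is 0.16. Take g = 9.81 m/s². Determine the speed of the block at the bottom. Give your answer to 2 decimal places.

The weight component along the incline is mg sin 29.74° = 34.070 N and the normal force is N = mg cos 29.74° = 59.622 N.
Friction up the slope is f = μN = 0.16 × 59.622 = 9.540 N, so the net downslope force is 34.070 − 9.540 = 24.530 N and a = 24.530 / 7 = 3.5043 m/s².
Starting from rest over a distance of 5.9 m, v² = 2aL = 2 × 3.5043 × 5.9 = 41.3507, so v = 6.4305 m/s.

6.43 m/s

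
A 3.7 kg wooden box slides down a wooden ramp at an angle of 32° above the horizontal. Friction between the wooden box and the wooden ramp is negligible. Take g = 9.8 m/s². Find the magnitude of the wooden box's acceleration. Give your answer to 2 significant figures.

Resolving the weight along the incline: the component pulling the wooden box down the slope is mg sin 32° = 3.7 × 9.8 × 0.5299 = 19.214 N, and the normal force is N = mg cos 32° = 3.7 × 9.8 × 0.8480 = 30.748 N.
With no friction the net force along the incline is 19.214 N, so a = g sin 32° = 19.214 / 3.7 = 5.1930 m/s².

5.2 m/s²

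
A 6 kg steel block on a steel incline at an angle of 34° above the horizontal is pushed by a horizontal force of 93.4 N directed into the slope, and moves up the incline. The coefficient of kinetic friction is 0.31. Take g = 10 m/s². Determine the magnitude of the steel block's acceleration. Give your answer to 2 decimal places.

2.04 m/s²

The horizontal push has components F cos 34° = 93.4 × 0.8290 = 77.429 N up the incline and F sin 34° = 93.4 × 0.5592 = 52.229 N pressing into the surface.
The normal force is therefore N = mg cos 34° + F sin 34° = 49.740 + 52.229 = 101.969 N, and kinetic friction down the slope is μN = 0.31 × 101.969 = 31.610 N.
Along the incline: F cos 34° − mg sin 34° − μN = ma, so 77.429 − 33.552 − 31.610 = 6 a, giving a = 2.0445 m/s².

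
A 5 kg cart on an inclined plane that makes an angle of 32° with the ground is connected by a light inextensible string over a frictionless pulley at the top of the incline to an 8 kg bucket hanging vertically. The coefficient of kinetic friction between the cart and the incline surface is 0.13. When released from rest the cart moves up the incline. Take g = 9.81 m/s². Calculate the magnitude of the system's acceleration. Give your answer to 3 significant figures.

3.62 m/s²

For the cart on the incline: the weight component along the slope is m₁g sin 32° = 5 × 9.81 × 0.5299 = 25.992 N and the normal force is N = m₁g cos 32° = 41.597 N.
Kinetic friction opposes the cart's motion up the incline: f = μN = 0.13 × 41.597 = 5.408 N acting down the slope.
Newton's second law for the cart (up-slope positive): T − 25.992 − 5.408 = 5 a. For the hanging bucket (downward positive): 8 × 9.81 − T = 8 a.
Adding the two equations eliminates T: 47.080 = 13 a, so a = 3.6215 m/s².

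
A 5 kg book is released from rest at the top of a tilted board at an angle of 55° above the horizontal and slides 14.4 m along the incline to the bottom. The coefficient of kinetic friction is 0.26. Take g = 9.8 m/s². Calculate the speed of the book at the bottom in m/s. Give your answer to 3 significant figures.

13.8 m/s

The weight component along the incline is mg sin 55° = 40.138 N and the normal force is N = mg cos 55° = 28.105 N.
Friction up the slope is f = μN = 0.26 × 28.105 = 7.307 N, so the net downslope force is 40.138 − 7.307 = 32.831 N and a = 32.831 / 5 = 6.5662 m/s².
Starting from rest over a distance of 14.4 m, v² = 2aL = 2 × 6.5662 × 14.4 = 189.1066, so v = 13.7516 m/s.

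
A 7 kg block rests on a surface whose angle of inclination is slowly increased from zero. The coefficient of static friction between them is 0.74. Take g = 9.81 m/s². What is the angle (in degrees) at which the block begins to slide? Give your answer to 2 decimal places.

At the threshold of sliding, static friction is at its maximum μ_s N and exactly balances the weight component along the incline: mg sin θ = μ_s mg cos θ.
Hence tan θ = μ_s = 0.74, so θ = arctan(0.74) = 36.5014°.

36.50°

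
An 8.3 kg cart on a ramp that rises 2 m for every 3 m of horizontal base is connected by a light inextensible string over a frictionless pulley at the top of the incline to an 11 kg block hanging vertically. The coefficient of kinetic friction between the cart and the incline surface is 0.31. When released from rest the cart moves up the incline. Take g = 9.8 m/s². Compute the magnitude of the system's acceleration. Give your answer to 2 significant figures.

For the cart on the incline: the weight component along the slope is m₁g sin 33.69° = 8.3 × 9.8 × 0.5547 = 45.119 N and the normal force is N = m₁g cos 33.69° = 67.679 N.
Kinetic friction opposes the cart's motion up the incline: f = μN = 0.31 × 67.679 = 20.980 N acting down the slope.
Newton's second law for the cart (up-slope positive): T − 45.119 − 20.980 = 8.3 a. For the hanging block (downward positive): 11 × 9.8 − T = 11 a.
Adding the two equations eliminates T: 41.701 = 19.3 a, so a = 2.1607 m/s².

2.2 m/s²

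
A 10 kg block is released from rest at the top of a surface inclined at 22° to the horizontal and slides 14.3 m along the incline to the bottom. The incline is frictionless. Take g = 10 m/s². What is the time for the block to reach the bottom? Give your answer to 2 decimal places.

The weight component along the incline is mg sin 22° = 37.461 N and the normal force is N = mg cos 22° = 92.718 N.
With no friction, a = g sin 22° = 3.7461 m/s².
Starting from rest, L = ½at², so t = √(2L/a) = √(2 × 14.3 / 3.7461) = 2.7631 s.

2.76 s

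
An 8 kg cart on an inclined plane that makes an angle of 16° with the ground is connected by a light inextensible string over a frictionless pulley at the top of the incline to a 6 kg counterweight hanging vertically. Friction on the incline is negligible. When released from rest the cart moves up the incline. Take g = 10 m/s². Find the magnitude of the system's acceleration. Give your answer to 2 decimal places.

2.71 m/s²

For the cart on the incline: the weight component along the slope is m₁g sin 16° = 8 × 10 × 0.2756 = 22.048 N and the normal force is N = m₁g cos 16° = 76.901 N.
Newton's second law for the cart (up-slope positive): T − 22.048 = 8 a. For the hanging counterweight (downward positive): 6 × 10 − T = 6 a.
Adding the two equations eliminates T: 37.952 = 14 a, so a = 2.7109 m/s².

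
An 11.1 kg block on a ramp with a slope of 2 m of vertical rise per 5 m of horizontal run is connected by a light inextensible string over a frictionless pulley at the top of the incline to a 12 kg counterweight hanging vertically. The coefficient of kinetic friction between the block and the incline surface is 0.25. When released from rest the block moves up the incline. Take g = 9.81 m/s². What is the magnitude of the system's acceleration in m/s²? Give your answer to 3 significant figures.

For the block on the incline: the weight component along the slope is m₁g sin 21.80° = 11.1 × 9.81 × 0.3714 = 40.442 N and the normal force is N = m₁g cos 21.80° = 101.103 N.
Kinetic friction opposes the block's motion up the incline: f = μN = 0.25 × 101.103 = 25.276 N acting down the slope.
Newton's second law for the block (up-slope positive): T − 40.442 − 25.276 = 11.1 a. For the hanging counterweight (downward positive): 12 × 9.81 − T = 12 a.
Adding the two equations eliminates T: 52.002 = 23.1 a, so a = 2.2512 m/s².

2.25 m/s²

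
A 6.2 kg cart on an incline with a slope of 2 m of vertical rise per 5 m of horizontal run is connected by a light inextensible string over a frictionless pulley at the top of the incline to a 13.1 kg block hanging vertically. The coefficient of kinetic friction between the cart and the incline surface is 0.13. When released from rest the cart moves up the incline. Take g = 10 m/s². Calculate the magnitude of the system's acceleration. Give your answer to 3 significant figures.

For the cart on the incline: the weight component along the slope is m₁g sin 21.80° = 6.2 × 10 × 0.3714 = 23.027 N and the normal force is N = m₁g cos 21.80° = 57.566 N.
Kinetic friction opposes the cart's motion up the incline: f = μN = 0.13 × 57.566 = 7.484 N acting down the slope.
Newton's second law for the cart (up-slope positive): T − 23.027 − 7.484 = 6.2 a. For the hanging block (downward positive): 13.1 × 10 − T = 13.1 a.
Adding the two equations eliminates T: 100.489 = 19.3 a, so a = 5.2067 m/s².

5.21 m/s²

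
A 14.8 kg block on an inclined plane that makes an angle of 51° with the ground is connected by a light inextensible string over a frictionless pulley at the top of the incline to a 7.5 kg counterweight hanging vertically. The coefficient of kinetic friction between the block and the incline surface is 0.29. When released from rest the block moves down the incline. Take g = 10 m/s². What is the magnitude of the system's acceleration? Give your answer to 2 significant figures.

0.58 m/s²

For the block on the incline: the weight component along the slope is m₁g sin 51° = 14.8 × 10 × 0.7771 = 115.011 N and the normal force is N = m₁g cos 51° = 93.139 N.
Kinetic friction opposes the block's motion down the incline: f = μN = 0.29 × 93.139 = 27.010 N acting up the slope.
Newton's second law for the block (down-slope positive): 115.011 − 27.010 − T = 14.8 a. For the hanging counterweight (upward positive): T − 7.5 × 10 = 7.5 a.
Adding the two equations eliminates T: 13.001 = 22.3 a, so a = 0.5830 m/s².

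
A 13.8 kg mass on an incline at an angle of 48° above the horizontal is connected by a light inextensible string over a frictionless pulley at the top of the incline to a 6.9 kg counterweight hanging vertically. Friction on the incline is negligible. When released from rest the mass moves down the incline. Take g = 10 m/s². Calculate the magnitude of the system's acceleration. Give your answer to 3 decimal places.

For the mass on the incline: the weight component along the slope is m₁g sin 48° = 13.8 × 10 × 0.7431 = 102.548 N and the normal force is N = m₁g cos 48° = 92.340 N.
Newton's second law for the mass (down-slope positive): 102.548 − T = 13.8 a. For the hanging counterweight (upward positive): T − 6.9 × 10 = 6.9 a.
Adding the two equations eliminates T: 33.548 = 20.7 a, so a = 1.6207 m/s².

1.621 m/s²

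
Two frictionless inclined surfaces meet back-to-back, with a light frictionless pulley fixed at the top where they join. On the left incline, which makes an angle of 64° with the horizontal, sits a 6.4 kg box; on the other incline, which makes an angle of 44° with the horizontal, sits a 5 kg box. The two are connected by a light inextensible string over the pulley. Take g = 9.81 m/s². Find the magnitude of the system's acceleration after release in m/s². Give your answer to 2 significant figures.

2.0 m/s²

Resolve each weight along its own incline: the 6.4 kg mass has component 6.4 × 9.81 × sin 64° = 56.430 N down its slope, and the 5 kg mass has 5 × 9.81 × sin 44° = 34.073 N down its slope.
The 6.4 kg side's 56.430 N exceeds the other side's 34.073 N, so that mass slides down and the 5 kg mass slides up. Taking that direction as positive, Newton's second law for the whole system gives 56.430 − 34.073 = (6.4 + 5) a, so a = 22.357 / 11.4 = 1.9611 m/s².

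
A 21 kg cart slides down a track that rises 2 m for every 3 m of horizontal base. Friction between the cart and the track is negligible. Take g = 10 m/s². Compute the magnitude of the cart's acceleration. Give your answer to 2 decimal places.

Resolving the weight along the incline: the component pulling the cart down the slope is mg sin 33.69° = 21 × 10 × 0.5547 = 116.487 N, and the normal force is N = mg cos 33.69° = 21 × 10 × 0.8321 = 174.741 N.
With no friction the net force along the incline is 116.487 N, so a = g sin 33.69° = 116.487 / 21 = 5.5470 m/s².

5.55 m/s²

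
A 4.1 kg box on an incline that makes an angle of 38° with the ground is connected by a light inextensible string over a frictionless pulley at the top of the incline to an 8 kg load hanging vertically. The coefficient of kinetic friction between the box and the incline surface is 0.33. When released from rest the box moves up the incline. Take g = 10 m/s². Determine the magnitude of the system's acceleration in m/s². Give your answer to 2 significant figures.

For the box on the incline: the weight component along the slope is m₁g sin 38° = 4.1 × 10 × 0.6157 = 25.244 N and the normal force is N = m₁g cos 38° = 32.308 N.
Kinetic friction opposes the box's motion up the incline: f = μN = 0.33 × 32.308 = 10.662 N acting down the slope.
Newton's second law for the box (up-slope positive): T − 25.244 − 10.662 = 4.1 a. For the hanging load (downward positive): 8 × 10 − T = 8 a.
Adding the two equations eliminates T: 44.094 = 12.1 a, so a = 3.6441 m/s².

3.6 m/s²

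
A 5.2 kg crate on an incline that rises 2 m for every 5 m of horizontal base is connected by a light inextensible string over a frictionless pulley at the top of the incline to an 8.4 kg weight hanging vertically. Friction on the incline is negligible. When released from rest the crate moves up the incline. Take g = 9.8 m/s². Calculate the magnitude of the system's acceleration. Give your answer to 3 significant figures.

For the crate on the incline: the weight component along the slope is m₁g sin 21.80° = 5.2 × 9.8 × 0.3714 = 18.927 N and the normal force is N = m₁g cos 21.80° = 47.315 N.
Newton's second law for the crate (up-slope positive): T − 18.927 = 5.2 a. For the hanging weight (downward positive): 8.4 × 9.8 − T = 8.4 a.
Adding the two equations eliminates T: 63.393 = 13.6 a, so a = 4.6612 m/s².

4.66 m/s²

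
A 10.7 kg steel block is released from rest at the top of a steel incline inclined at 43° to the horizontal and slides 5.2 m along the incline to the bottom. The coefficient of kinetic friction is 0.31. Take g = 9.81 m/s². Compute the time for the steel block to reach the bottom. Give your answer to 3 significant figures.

1.53 s

The weight component along the incline is mg sin 43° = 71.587 N and the normal force is N = mg cos 43° = 76.768 N.
Friction up the slope is f = μN = 0.31 × 76.768 = 23.798 N, so the net downslope force is 71.587 − 23.798 = 47.789 N and a = 47.789 / 10.7 = 4.4663 m/s².
Starting from rest, L = ½at², so t = √(2L/a) = √(2 × 5.2 / 4.4663) = 1.5260 s.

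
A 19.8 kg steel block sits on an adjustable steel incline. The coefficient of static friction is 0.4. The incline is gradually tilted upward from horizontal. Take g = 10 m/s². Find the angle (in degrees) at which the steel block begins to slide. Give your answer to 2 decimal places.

21.80°

At the threshold of sliding, static friction is at its maximum μ_s N and exactly balances the weight component along the incline: mg sin θ = μ_s mg cos θ.
Hence tan θ = μ_s = 0.4, so θ = arctan(0.4) = 21.8014°.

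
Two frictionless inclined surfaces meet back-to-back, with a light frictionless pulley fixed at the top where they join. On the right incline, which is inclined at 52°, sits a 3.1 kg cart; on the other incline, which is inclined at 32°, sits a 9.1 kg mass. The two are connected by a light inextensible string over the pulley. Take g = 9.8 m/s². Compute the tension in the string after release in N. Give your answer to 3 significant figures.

29.9 N

Resolve each weight along its own incline: the 3.1 kg mass has component 3.1 × 9.8 × sin 52° = 23.940 N down its slope, and the 9.1 kg mass has 9.1 × 9.8 × sin 32° = 47.258 N down its slope.
The 9.1 kg side's 47.258 N exceeds the other side's 23.940 N, so that mass slides down and the 3.1 kg mass slides up. Taking that direction as positive, Newton's second law for the whole system gives 47.258 − 23.940 = (3.1 + 9.1) a, so a = 23.318 / 12.2 = 1.9113 m/s².
For the 3.1 kg mass (up-slope positive): T − 23.940 = 3.1 × 1.9113, so T = 29.865 N.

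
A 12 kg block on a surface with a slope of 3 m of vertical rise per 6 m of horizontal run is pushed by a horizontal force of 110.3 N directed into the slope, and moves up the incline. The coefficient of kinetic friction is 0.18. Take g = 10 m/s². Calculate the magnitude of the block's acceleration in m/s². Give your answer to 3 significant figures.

1.40 m/s²

The horizontal push has components F cos 26.57° = 110.3 × 0.8944 = 98.652 N up the incline and F sin 26.57° = 110.3 × 0.4472 = 49.326 N pressing into the surface.
The normal force is therefore N = mg cos 26.57° + F sin 26.57° = 107.328 + 49.326 = 156.654 N, and kinetic friction down the slope is μN = 0.18 × 156.654 = 28.198 N.
Along the incline: F cos 26.57° − mg sin 26.57° − μN = ma, so 98.652 − 53.664 − 28.198 = 12 a, giving a = 1.3992 m/s².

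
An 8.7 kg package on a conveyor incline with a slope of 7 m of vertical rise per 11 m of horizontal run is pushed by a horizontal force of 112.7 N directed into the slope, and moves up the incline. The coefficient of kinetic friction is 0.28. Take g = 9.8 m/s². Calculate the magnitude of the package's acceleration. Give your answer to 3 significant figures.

The horizontal push has components F cos 32.47° = 112.7 × 0.8437 = 95.085 N up the incline and F sin 32.47° = 112.7 × 0.5369 = 60.509 N pressing into the surface.
The normal force is therefore N = mg cos 32.47° + F sin 32.47° = 71.934 + 60.509 = 132.443 N, and kinetic friction down the slope is μN = 0.28 × 132.443 = 37.084 N.
Along the incline: F cos 32.47° − mg sin 32.47° − μN = ma, so 95.085 − 45.776 − 37.084 = 8.7 a, giving a = 1.4052 m/s².

1.41 m/s²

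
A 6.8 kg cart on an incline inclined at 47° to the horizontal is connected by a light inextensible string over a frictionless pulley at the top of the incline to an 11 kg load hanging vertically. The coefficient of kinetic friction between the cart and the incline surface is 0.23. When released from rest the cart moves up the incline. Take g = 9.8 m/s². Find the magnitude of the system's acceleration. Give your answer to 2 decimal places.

For the cart on the incline: the weight component along the slope is m₁g sin 47° = 6.8 × 9.8 × 0.7314 = 48.740 N and the normal force is N = m₁g cos 47° = 45.448 N.
Kinetic friction opposes the cart's motion up the incline: f = μN = 0.23 × 45.448 = 10.453 N acting down the slope.
Newton's second law for the cart (up-slope positive): T − 48.740 − 10.453 = 6.8 a. For the hanging load (downward positive): 11 × 9.8 − T = 11 a.
Adding the two equations eliminates T: 48.607 = 17.8 a, so a = 2.7307 m/s².

2.73 m/s²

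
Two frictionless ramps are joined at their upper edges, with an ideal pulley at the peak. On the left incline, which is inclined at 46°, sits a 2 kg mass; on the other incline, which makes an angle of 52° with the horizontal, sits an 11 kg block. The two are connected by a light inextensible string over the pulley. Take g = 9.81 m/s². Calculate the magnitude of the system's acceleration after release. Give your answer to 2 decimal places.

5.46 m/s²

Resolve each weight along its own incline: the 2 kg mass has component 2 × 9.81 × sin 46° = 14.113 N down its slope, and the 11 kg mass has 11 × 9.81 × sin 52° = 85.034 N down its slope.
The 11 kg side's 85.034 N exceeds the other side's 14.113 N, so that mass slides down and the 2 kg mass slides up. Taking that direction as positive, Newton's second law for the whole system gives 85.034 − 14.113 = (2 + 11) a, so a = 70.921 / 13 = 5.4555 m/s².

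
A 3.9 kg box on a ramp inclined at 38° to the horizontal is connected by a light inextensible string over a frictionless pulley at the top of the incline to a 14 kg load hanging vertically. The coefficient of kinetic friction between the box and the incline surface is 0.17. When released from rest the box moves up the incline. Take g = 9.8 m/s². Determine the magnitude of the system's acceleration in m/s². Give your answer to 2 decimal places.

For the box on the incline: the weight component along the slope is m₁g sin 38° = 3.9 × 9.8 × 0.6157 = 23.532 N and the normal force is N = m₁g cos 38° = 30.118 N.
Kinetic friction opposes the box's motion up the incline: f = μN = 0.17 × 30.118 = 5.120 N acting down the slope.
Newton's second law for the box (up-slope positive): T − 23.532 − 5.120 = 3.9 a. For the hanging load (downward positive): 14 × 9.8 − T = 14 a.
Adding the two equations eliminates T: 108.548 = 17.9 a, so a = 6.0641 m/s².

6.06 m/s²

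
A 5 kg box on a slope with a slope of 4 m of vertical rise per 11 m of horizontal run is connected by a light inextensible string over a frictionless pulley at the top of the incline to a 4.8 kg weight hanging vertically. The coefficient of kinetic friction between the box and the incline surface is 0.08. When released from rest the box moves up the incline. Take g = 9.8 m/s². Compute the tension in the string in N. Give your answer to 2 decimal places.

For the box on the incline: the weight component along the slope is m₁g sin 19.98° = 5 × 9.8 × 0.3417 = 16.743 N and the normal force is N = m₁g cos 19.98° = 46.050 N.
Kinetic friction opposes the box's motion up the incline: f = μN = 0.08 × 46.050 = 3.684 N acting down the slope.
Newton's second law for the box (up-slope positive): T − 16.743 − 3.684 = 5 a. For the hanging weight (downward positive): 4.8 × 9.8 − T = 4.8 a.
Adding the two equations eliminates T: 26.613 = 9.8 a, so a = 2.7156 m/s².
Then from the hanging weight's equation, T = 4.8 × (9.8 − 2.7156) = 34.005 N.

34.01 N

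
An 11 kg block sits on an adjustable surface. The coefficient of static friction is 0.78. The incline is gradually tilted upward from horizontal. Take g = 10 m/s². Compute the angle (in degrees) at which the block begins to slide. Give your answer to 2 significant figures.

38°

At the threshold of sliding, static friction is at its maximum μ_s N and exactly balances the weight component along the incline: mg sin θ = μ_s mg cos θ.
Hence tan θ = μ_s = 0.78, so θ = arctan(0.78) = 37.9542°.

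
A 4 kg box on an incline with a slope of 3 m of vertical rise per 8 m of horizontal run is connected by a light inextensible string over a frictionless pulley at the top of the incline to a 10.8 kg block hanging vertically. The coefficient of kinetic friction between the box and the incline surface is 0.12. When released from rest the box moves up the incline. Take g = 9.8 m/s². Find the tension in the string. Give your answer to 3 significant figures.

For the box on the incline: the weight component along the slope is m₁g sin 20.56° = 4 × 9.8 × 0.3511 = 13.763 N and the normal force is N = m₁g cos 20.56° = 36.704 N.
Kinetic friction opposes the box's motion up the incline: f = μN = 0.12 × 36.704 = 4.404 N acting down the slope.
Newton's second law for the box (up-slope positive): T − 13.763 − 4.404 = 4 a. For the hanging block (downward positive): 10.8 × 9.8 − T = 10.8 a.
Adding the two equations eliminates T: 87.673 = 14.8 a, so a = 5.9239 m/s².
Then from the hanging block's equation, T = 10.8 × (9.8 − 5.9239) = 41.862 N.

41.9 N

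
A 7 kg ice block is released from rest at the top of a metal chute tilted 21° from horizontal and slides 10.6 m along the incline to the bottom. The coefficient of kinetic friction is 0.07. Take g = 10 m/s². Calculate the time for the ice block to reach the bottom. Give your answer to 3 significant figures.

2.69 s

The weight component along the incline is mg sin 21° = 25.086 N and the normal force is N = mg cos 21° = 65.351 N.
Friction up the slope is f = μN = 0.07 × 65.351 = 4.575 N, so the net downslope force is 25.086 − 4.575 = 20.511 N and a = 20.511 / 7 = 2.9301 m/s².
Starting from rest, L = ½at², so t = √(2L/a) = √(2 × 10.6 / 2.9301) = 2.6898 s.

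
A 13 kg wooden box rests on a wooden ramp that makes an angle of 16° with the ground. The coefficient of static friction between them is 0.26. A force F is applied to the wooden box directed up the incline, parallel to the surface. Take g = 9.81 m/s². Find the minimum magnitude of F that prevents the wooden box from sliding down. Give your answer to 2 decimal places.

The normal force is N = mg cos 16° = 122.590 N. With F at its minimum the wooden box is on the verge of sliding down, so static friction is at its maximum μ_s N = 0.26 × 122.590 = 31.873 N and acts up the slope.
Equilibrium along the incline: F + μ_s N = mg sin 16°, so F = 35.152 − 31.873 = 3.279 N.

3.28 N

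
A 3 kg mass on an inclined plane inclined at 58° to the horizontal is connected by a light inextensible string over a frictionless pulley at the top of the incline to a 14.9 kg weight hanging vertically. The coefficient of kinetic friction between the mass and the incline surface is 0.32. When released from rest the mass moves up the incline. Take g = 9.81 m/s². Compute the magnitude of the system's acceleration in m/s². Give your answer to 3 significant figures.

For the mass on the incline: the weight component along the slope is m₁g sin 58° = 3 × 9.81 × 0.8480 = 24.957 N and the normal force is N = m₁g cos 58° = 15.596 N.
Kinetic friction opposes the mass's motion up the incline: f = μN = 0.32 × 15.596 = 4.991 N acting down the slope.
Newton's second law for the mass (up-slope positive): T − 24.957 − 4.991 = 3 a. For the hanging weight (downward positive): 14.9 × 9.81 − T = 14.9 a.
Adding the two equations eliminates T: 116.221 = 17.9 a, so a = 6.4928 m/s².

6.49 m/s²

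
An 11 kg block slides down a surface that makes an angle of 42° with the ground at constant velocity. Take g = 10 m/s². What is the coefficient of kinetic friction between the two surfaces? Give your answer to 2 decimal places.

At constant velocity the net force along the incline is zero: mg sin 42° = μ mg cos 42°.
So μ = tan 42° = 0.6691 / 0.7431 = 0.9004.

0.90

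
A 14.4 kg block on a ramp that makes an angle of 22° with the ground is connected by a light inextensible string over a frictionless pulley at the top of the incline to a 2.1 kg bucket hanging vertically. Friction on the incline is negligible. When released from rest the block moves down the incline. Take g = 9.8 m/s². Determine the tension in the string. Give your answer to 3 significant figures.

24.7 N

For the block on the incline: the weight component along the slope is m₁g sin 22° = 14.4 × 9.8 × 0.3746 = 52.864 N and the normal force is N = m₁g cos 22° = 130.844 N.
Newton's second law for the block (down-slope positive): 52.864 − T = 14.4 a. For the hanging bucket (upward positive): T − 2.1 × 9.8 = 2.1 a.
Adding the two equations eliminates T: 32.284 = 16.5 a, so a = 1.9566 m/s².
Then from the hanging bucket's equation, T = 2.1 × (9.8 + 1.9566) = 24.689 N.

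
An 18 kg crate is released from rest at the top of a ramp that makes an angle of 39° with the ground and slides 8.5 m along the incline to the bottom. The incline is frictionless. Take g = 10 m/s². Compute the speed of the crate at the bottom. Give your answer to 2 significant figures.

The weight component along the incline is mg sin 39° = 113.278 N and the normal force is N = mg cos 39° = 139.886 N.
With no friction, a = g sin 39° = 6.2932 m/s².
Starting from rest over a distance of 8.5 m, v² = 2aL = 2 × 6.2932 × 8.5 = 106.9844, so v = 10.3433 m/s.

10 m/s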